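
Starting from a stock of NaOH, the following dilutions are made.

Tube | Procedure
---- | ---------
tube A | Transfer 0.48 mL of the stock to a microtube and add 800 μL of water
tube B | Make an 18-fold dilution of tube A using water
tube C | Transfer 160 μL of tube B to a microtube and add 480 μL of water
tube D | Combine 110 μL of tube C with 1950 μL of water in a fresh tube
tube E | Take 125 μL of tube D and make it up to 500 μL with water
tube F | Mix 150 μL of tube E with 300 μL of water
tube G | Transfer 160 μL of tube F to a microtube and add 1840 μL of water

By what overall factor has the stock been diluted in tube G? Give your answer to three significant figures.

5.39 × 10^5

Step 1: 0.48 mL + 800 μL = 1.28 mL total → factor 1.28/0.48 = 2.6667
Step 2: 18-fold → factor 18
Step 3: 160 μL + 480 μL = 640 μL total → factor 640/160 = 4
Step 4: 110 μL + 1950 μL = 2060 μL total → factor 2060/110 = 18.727
Step 5: 125 μL brought to 500 μL → factor 500/125 = 4
Step 6: 150 μL + 300 μL = 450 μL total → factor 450/150 = 3
Step 7: 160 μL + 1840 μL = 2000 μL total → factor 2000/160 = 12.5
Overall dilution factor = 2.6667 × 18 × 4 × 18.727 × 4 × 3 × 12.5 = 5.3935 × 10^5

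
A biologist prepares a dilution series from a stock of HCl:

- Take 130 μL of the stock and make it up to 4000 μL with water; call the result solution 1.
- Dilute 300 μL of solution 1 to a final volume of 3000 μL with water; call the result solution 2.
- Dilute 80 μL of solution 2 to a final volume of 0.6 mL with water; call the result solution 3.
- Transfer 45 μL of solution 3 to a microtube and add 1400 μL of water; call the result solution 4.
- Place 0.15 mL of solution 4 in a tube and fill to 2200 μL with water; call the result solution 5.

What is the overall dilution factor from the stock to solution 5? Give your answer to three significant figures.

Step 1: 130 μL brought to 4000 μL → factor 4000/130 = 30.769
Step 2: 300 μL brought to 3000 μL → factor 3000/300 = 10
Step 3: 80 μL brought to 0.6 mL → factor 600/80 = 7.5
Step 4: 45 μL + 1400 μL = 1445 μL total → factor 1445/45 = 32.111
Step 5: 0.15 mL brought to 2200 μL → factor 2.2/0.15 = 14.667
Overall dilution factor = 30.769 × 10 × 7.5 × 32.111 × 14.667 = 1.0868 × 10^6

1.09 × 10^6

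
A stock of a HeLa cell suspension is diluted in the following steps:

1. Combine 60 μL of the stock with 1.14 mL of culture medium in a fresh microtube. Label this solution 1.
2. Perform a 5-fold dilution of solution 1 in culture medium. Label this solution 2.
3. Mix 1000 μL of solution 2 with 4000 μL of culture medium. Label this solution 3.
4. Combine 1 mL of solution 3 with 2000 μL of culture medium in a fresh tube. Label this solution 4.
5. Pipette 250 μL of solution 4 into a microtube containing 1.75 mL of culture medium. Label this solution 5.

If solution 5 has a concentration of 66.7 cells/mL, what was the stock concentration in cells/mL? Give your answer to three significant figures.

8.00 × 10^5 cells/mL

Step 1: 60 μL + 1.14 mL = 1200 μL total → factor 1200/60 = 20
Step 2: 5-fold → factor 5
Step 3: 1000 μL + 4000 μL = 5000 μL total → factor 5000/1000 = 5
Step 4: 1 mL + 2000 μL = 3 mL total → factor 3/1 = 3
Step 5: 250 μL + 1.75 mL = 2000 μL total → factor 2000/250 = 8
Overall dilution factor = 20 × 5 × 5 × 3 × 8 = 12000
Stock = 66.7 cells/mL × 12000 = 8.00 × 10^5 cells/mL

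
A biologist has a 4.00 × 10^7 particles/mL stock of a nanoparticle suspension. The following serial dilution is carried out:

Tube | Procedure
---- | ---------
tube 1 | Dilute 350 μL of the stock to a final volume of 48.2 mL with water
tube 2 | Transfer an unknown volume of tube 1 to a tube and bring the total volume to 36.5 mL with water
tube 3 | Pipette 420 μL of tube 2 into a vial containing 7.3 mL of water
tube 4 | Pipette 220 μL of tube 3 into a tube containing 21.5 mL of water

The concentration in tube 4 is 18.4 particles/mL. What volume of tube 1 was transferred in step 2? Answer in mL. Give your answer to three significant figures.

Step 1: 350 μL brought to 48.2 mL → factor 48200/350 = 137.71
Step 2: v brought to 36.5 mL → factor = 36.5 mL/v
Step 3: 420 μL + 7.3 mL = 7720 μL total → factor 7720/420 = 18.381
Step 4: 220 μL + 21.5 mL = 21720 μL total → factor 21720/220 = 98.727
Product of known-step factors = 2.4991 × 10^5
Overall factor = 4.00 × 10^7 particles/mL / (18.4 particles/mL) = 2.1739 × 10^6
Step-2 factor = 2.1739 × 10^6 / 2.4991 × 10^5 = 8.6988
v = 36.5 mL / 8.6988 = 4.20 mL

4.20 mL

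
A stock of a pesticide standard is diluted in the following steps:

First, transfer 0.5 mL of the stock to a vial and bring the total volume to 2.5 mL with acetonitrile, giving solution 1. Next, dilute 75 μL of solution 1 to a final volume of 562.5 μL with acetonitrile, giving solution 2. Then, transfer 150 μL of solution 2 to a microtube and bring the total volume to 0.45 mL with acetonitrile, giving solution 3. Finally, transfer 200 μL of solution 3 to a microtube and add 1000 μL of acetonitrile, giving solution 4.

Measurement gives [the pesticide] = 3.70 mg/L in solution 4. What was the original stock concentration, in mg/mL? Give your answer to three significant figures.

2.50 mg/mL

Step 1: 0.5 mL brought to 2.5 mL → factor 2.5/0.5 = 5
Step 2: 75 μL brought to 562.5 μL → factor 562.5/75 = 7.5
Step 3: 150 μL brought to 0.45 mL → factor 450/150 = 3
Step 4: 200 μL + 1000 μL = 1200 μL total → factor 1200/200 = 6
Overall dilution factor = 5 × 7.5 × 3 × 6 = 675
Stock = 3.70 mg/L × 675 = 2498 mg/L = 2.50 mg/mL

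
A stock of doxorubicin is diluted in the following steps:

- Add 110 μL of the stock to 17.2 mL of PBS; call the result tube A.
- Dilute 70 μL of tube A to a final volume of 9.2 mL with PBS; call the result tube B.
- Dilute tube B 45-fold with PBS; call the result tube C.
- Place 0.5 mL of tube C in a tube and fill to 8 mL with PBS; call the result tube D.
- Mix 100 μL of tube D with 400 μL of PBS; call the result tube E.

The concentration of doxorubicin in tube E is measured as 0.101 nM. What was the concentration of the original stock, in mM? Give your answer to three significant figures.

Step 1: 110 μL + 17.2 mL = 17310 μL total → factor 17310/110 = 157.36
Step 2: 70 μL brought to 9.2 mL → factor 9200/70 = 131.43
Step 3: 45-fold → factor 45
Step 4: 0.5 mL brought to 8 mL → factor 8/0.5 = 16
Step 5: 100 μL + 400 μL = 500 μL total → factor 500/100 = 5
Overall dilution factor = 157.36 × 131.43 × 45 × 16 × 5 = 7.4455 × 10^7
Stock = 0.101 nM × 7.4455 × 10^7 = 7.520 × 10^6 nM = 7.52 mM

7.52 mM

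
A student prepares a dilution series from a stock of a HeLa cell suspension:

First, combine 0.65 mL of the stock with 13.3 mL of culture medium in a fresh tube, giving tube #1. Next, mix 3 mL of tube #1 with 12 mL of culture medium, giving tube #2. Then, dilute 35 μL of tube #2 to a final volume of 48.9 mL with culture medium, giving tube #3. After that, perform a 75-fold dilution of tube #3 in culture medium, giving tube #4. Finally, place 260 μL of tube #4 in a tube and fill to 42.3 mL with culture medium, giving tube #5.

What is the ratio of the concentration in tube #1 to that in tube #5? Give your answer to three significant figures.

8.52 × 10^7

Step 1: 0.65 mL + 13.3 mL = 13.95 mL total → factor 13.95/0.65 = 21.462
Step 2: 3 mL + 12 mL = 15 mL total → factor 15/3 = 5
Step 3: 35 μL brought to 48.9 mL → factor 48900/35 = 1397.1
Step 4: 75-fold → factor 75
Step 5: 260 μL brought to 42.3 mL → factor 42300/260 = 162.69
Dilution factor to tube #1 = 21.462; to tube #5 = 1.8294 × 10^9
[tube #1]/[tube #5] = (factor to tube #5)/(factor to tube #1) = 1.8294 × 10^9/21.462 = 8.52 × 10^7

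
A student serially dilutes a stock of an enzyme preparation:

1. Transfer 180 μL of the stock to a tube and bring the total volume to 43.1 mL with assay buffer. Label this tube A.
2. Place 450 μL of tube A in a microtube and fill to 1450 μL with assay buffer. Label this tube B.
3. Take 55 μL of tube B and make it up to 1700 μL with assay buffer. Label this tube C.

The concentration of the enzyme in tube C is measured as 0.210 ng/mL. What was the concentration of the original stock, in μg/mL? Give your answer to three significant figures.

5.01 μg/mL

Step 1: 180 μL brought to 43.1 mL → factor 43100/180 = 239.44
Step 2: 450 μL brought to 1450 μL → factor 1450/450 = 3.2222
Step 3: 55 μL brought to 1700 μL → factor 1700/55 = 30.909
Overall dilution factor = 239.44 × 3.2222 × 30.909 = 23848
Stock = 0.210 ng/mL × 23848 = 5008 ng/mL = 5.01 μg/mL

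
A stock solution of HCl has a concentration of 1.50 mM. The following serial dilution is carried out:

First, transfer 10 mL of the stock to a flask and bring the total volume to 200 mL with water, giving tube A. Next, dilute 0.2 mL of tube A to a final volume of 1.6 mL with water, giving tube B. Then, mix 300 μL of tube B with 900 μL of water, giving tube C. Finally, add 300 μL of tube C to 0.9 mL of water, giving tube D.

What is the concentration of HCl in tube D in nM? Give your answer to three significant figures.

586 nM

Step 1: 10 mL brought to 200 mL → factor 200/10 = 20
Step 2: 0.2 mL brought to 1.6 mL → factor 1.6/0.2 = 8
Step 3: 300 μL + 900 μL = 1200 μL total → factor 1200/300 = 4
Step 4: 300 μL + 0.9 mL = 1200 μL total → factor 1200/300 = 4
Overall dilution factor = 20 × 8 × 4 × 4 = 2560
Final = 1.50 mM / 2560 = 0.0005859 mM = 586 nM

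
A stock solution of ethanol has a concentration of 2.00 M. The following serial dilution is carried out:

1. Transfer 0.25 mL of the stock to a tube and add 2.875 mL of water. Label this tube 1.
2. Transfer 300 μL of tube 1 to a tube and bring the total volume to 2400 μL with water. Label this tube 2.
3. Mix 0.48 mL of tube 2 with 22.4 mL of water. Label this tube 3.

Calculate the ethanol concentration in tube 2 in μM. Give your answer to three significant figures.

2.00 × 10^4 μM

Step 1: 0.25 mL + 2.875 mL = 3.125 mL total → factor 3.125/0.25 = 12.5
Step 2: 300 μL brought to 2400 μL → factor 2400/300 = 8
Dilution factor through tube 2 = 12.5 × 8 = 100
[tube 2] = 2.00 M / 100 = 0.02000 M = 2.00 × 10^4 μM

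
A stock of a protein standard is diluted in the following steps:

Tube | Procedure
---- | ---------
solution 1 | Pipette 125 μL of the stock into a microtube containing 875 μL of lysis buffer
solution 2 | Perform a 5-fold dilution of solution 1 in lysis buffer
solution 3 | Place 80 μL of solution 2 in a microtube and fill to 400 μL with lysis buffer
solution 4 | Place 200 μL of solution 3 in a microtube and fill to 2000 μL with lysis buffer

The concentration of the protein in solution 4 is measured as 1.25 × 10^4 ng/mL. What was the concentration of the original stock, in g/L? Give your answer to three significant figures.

25.0 g/L

Step 1: 125 μL + 875 μL = 1000 μL total → factor 1000/125 = 8
Step 2: 5-fold → factor 5
Step 3: 80 μL brought to 400 μL → factor 400/80 = 5
Step 4: 200 μL brought to 2000 μL → factor 2000/200 = 10
Overall dilution factor = 8 × 5 × 5 × 10 = 2000
Stock = 1.25 × 10^4 ng/mL × 2000 = 2.500 × 10^7 ng/mL = 25.0 g/L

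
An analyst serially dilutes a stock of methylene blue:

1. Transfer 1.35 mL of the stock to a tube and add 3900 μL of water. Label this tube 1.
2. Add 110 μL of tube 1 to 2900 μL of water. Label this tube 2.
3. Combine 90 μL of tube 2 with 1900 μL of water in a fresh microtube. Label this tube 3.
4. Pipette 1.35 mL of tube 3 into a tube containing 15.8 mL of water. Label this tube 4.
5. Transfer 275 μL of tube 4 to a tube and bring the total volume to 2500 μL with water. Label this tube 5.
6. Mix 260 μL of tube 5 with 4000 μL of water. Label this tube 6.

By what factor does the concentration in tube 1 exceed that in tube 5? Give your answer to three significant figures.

6.99 × 10^4

Step 1: 1.35 mL + 3900 μL = 5.25 mL total → factor 5.25/1.35 = 3.8889
Step 2: 110 μL + 2900 μL = 3010 μL total → factor 3010/110 = 27.364
Step 3: 90 μL + 1900 μL = 1990 μL total → factor 1990/90 = 22.111
Step 4: 1.35 mL + 15.8 mL = 17.15 mL total → factor 17.15/1.35 = 12.704
Step 5: 275 μL brought to 2500 μL → factor 2500/275 = 9.0909
Dilution factor to tube 1 = 3.8889; to tube 5 = 2.7174 × 10^5
[tube 1]/[tube 5] = (factor to tube 5)/(factor to tube 1) = 2.7174 × 10^5/3.8889 = 6.99 × 10^4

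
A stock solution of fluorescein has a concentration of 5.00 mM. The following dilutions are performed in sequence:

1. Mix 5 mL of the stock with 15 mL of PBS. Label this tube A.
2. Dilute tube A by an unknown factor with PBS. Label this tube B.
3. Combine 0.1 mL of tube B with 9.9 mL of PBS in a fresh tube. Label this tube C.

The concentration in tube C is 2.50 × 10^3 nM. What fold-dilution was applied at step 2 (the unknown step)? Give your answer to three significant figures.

5.00-fold

Step 1: 5 mL + 15 mL = 20 mL total → factor 20/5 = 4
Step 2: unknown factor x
Step 3: 0.1 mL + 9.9 mL = 10 mL total → factor 10/0.1 = 100
Product of known-step factors = 400
Overall factor = 5.00 mM / (2.50 × 10^3 nM) = 2000
x = 2000 / 400 = 5.00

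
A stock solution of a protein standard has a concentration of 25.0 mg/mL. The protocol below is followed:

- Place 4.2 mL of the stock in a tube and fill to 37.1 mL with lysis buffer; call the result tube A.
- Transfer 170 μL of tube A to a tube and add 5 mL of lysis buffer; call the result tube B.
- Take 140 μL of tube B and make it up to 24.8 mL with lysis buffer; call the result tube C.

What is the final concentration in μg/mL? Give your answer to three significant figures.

Step 1: 4.2 mL brought to 37.1 mL → factor 37.1/4.2 = 8.8333
Step 2: 170 μL + 5 mL = 5170 μL total → factor 5170/170 = 30.412
Step 3: 140 μL brought to 24.8 mL → factor 24800/140 = 177.14
Overall dilution factor = 8.8333 × 30.412 × 177.14 = 47587
Final = 25.0 mg/mL / 47587 = 0.0005254 mg/mL = 0.525 μg/mL

0.525 μg/mL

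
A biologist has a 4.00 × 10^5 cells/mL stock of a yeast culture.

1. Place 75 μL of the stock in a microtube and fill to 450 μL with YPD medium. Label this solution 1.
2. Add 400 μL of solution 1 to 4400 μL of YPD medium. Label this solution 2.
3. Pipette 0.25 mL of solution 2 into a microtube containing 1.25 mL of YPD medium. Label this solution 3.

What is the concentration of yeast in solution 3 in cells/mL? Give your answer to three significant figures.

Step 1: 75 μL brought to 450 μL → factor 450/75 = 6
Step 2: 400 μL + 4400 μL = 4800 μL total → factor 4800/400 = 12
Step 3: 0.25 mL + 1.25 mL = 1.5 mL total → factor 1.5/0.25 = 6
Overall dilution factor = 6 × 12 × 6 = 432
Final = 4.00 × 10^5 cells/mL / 432 = 926 cells/mL

926 cells/mL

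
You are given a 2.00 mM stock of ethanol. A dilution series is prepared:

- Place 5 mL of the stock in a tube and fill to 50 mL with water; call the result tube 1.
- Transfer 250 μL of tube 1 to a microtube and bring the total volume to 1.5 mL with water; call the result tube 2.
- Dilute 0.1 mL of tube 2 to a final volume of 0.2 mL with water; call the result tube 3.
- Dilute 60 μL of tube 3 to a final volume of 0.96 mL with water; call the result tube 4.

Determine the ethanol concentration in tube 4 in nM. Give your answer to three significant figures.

1.04 × 10^3 nM

Step 1: 5 mL brought to 50 mL → factor 50/5 = 10
Step 2: 250 μL brought to 1.5 mL → factor 1500/250 = 6
Step 3: 0.1 mL brought to 0.2 mL → factor 0.2/0.1 = 2
Step 4: 60 μL brought to 0.96 mL → factor 960/60 = 16
Overall dilution factor = 10 × 6 × 2 × 16 = 1920
Final = 2.00 mM / 1920 = 0.001042 mM = 1.04 × 10^3 nM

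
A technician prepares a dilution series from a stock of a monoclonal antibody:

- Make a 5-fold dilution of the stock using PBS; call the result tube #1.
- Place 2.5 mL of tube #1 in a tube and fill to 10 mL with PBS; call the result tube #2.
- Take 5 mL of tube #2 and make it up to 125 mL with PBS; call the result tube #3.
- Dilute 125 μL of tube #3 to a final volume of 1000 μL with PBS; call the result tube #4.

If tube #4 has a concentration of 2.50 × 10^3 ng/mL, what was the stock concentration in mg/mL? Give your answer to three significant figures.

Step 1: 5-fold → factor 5
Step 2: 2.5 mL brought to 10 mL → factor 10/2.5 = 4
Step 3: 5 mL brought to 125 mL → factor 125/5 = 25
Step 4: 125 μL brought to 1000 μL → factor 1000/125 = 8
Overall dilution factor = 5 × 4 × 25 × 8 = 4000
Stock = 2.50 × 10^3 ng/mL × 4000 = 1.000 × 10^7 ng/mL = 10.0 mg/mL

10.0 mg/mL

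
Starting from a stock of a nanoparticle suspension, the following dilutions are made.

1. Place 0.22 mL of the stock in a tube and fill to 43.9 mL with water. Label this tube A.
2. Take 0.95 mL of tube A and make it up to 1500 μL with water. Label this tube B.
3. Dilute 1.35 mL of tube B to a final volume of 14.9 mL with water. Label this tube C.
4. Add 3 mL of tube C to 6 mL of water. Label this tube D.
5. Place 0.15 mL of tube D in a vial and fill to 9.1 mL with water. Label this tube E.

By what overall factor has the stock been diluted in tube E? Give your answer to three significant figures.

Step 1: 0.22 mL brought to 43.9 mL → factor 43.9/0.22 = 199.55
Step 2: 0.95 mL brought to 1500 μL → factor 1.5/0.95 = 1.5789
Step 3: 1.35 mL brought to 14.9 mL → factor 14.9/1.35 = 11.037
Step 4: 3 mL + 6 mL = 9 mL total → factor 9/3 = 3
Step 5: 0.15 mL brought to 9.1 mL → factor 9.1/0.15 = 60.667
Overall dilution factor = 199.55 × 1.5789 × 11.037 × 3 × 60.667 = 6.329 × 10^5

6.33 × 10^5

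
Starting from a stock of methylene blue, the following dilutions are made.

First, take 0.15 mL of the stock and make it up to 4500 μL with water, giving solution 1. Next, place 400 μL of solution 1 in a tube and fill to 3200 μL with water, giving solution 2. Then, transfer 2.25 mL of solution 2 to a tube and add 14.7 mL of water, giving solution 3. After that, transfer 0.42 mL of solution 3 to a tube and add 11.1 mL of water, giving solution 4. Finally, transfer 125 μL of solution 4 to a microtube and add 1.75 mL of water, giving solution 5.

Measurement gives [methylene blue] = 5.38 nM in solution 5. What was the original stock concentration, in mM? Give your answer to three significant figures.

Step 1: 0.15 mL brought to 4500 μL → factor 4.5/0.15 = 30
Step 2: 400 μL brought to 3200 μL → factor 3200/400 = 8
Step 3: 2.25 mL + 14.7 mL = 16.95 mL total → factor 16.95/2.25 = 7.5333
Step 4: 0.42 mL + 11.1 mL = 11.52 mL total → factor 11.52/0.42 = 27.429
Step 5: 125 μL + 1.75 mL = 1875 μL total → factor 1875/125 = 15
Overall dilution factor = 30 × 8 × 7.5333 × 27.429 × 15 = 7.4386 × 10^5
Stock = 5.38 nM × 7.4386 × 10^5 = 4.002 × 10^6 nM = 4.00 mM

4.00 mM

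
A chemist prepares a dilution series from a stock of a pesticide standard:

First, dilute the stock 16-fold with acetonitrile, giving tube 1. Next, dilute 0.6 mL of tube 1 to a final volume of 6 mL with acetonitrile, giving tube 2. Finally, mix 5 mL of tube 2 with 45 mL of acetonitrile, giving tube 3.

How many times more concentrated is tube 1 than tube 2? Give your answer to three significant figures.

Step 1: 16-fold → factor 16
Step 2: 0.6 mL brought to 6 mL → factor 6/0.6 = 10
Dilution factor to tube 1 = 16; to tube 2 = 160
[tube 1]/[tube 2] = (factor to tube 2)/(factor to tube 1) = 160/16 = 10.0

10.0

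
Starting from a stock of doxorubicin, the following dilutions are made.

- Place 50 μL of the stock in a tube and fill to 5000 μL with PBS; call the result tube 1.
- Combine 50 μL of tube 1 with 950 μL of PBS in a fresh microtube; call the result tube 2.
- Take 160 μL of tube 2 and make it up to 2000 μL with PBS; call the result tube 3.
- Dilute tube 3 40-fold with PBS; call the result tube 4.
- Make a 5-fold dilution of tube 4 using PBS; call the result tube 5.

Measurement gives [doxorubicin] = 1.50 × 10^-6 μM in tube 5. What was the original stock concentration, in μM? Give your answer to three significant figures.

Step 1: 50 μL brought to 5000 μL → factor 5000/50 = 100
Step 2: 50 μL + 950 μL = 1000 μL total → factor 1000/50 = 20
Step 3: 160 μL brought to 2000 μL → factor 2000/160 = 12.5
Step 4: 40-fold → factor 40
Step 5: 5-fold → factor 5
Overall dilution factor = 100 × 20 × 12.5 × 40 × 5 = 5 × 10^6
Stock = 1.50 × 10^-6 μM × 5 × 10^6 = 7.50 μM

7.50 μM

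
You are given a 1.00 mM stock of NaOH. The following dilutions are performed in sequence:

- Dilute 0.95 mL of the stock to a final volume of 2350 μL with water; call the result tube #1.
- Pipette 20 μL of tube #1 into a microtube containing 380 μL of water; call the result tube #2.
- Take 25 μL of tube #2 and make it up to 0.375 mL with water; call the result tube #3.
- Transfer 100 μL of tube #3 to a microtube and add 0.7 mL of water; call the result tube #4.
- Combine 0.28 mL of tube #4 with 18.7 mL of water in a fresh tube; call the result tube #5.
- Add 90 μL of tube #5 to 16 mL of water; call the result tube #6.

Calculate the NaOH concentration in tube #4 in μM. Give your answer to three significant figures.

0.168 μM

Step 1: 0.95 mL brought to 2350 μL → factor 2.35/0.95 = 2.4737
Step 2: 20 μL + 380 μL = 400 μL total → factor 400/20 = 20
Step 3: 25 μL brought to 0.375 mL → factor 375/25 = 15
Step 4: 100 μL + 0.7 mL = 800 μL total → factor 800/100 = 8
Dilution factor through tube #4 = 2.4737 × 20 × 15 × 8 = 5936.8
[tube #4] = 1.00 mM / 5936.8 = 0.0001684 mM = 0.168 μM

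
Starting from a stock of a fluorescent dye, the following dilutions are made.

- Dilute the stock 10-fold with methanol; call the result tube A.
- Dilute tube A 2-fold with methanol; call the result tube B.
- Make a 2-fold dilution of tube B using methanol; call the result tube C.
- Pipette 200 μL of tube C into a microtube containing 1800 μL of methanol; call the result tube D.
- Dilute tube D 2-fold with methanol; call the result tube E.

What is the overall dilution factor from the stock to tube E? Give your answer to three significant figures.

800

Step 1: 10-fold → factor 10
Step 2: 2-fold → factor 2
Step 3: 2-fold → factor 2
Step 4: 200 μL + 1800 μL = 2000 μL total → factor 2000/200 = 10
Step 5: 2-fold → factor 2
Overall dilution factor = 10 × 2 × 2 × 10 × 2 = 800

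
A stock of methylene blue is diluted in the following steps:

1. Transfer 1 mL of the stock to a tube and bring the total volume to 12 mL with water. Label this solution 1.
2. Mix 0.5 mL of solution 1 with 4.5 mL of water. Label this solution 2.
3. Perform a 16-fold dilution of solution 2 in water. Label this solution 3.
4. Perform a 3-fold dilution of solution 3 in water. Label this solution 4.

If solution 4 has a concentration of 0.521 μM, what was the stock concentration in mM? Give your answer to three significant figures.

Step 1: 1 mL brought to 12 mL → factor 12/1 = 12
Step 2: 0.5 mL + 4.5 mL = 5 mL total → factor 5/0.5 = 10
Step 3: 16-fold → factor 16
Step 4: 3-fold → factor 3
Overall dilution factor = 12 × 10 × 16 × 3 = 5760
Stock = 0.521 μM × 5760 = 3001 μM = 3.00 mM

3.00 mM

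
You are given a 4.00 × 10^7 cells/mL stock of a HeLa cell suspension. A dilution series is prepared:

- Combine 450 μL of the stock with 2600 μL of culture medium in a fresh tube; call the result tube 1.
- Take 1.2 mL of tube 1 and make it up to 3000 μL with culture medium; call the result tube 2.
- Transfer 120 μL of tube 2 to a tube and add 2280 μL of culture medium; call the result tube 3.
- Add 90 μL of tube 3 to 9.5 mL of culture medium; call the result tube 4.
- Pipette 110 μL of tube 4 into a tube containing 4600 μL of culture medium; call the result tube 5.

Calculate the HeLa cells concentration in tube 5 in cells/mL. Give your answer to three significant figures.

Step 1: 450 μL + 2600 μL = 3050 μL total → factor 3050/450 = 6.7778
Step 2: 1.2 mL brought to 3000 μL → factor 3/1.2 = 2.5
Step 3: 120 μL + 2280 μL = 2400 μL total → factor 2400/120 = 20
Step 4: 90 μL + 9.5 mL = 9590 μL total → factor 9590/90 = 106.56
Step 5: 110 μL + 4600 μL = 4710 μL total → factor 4710/110 = 42.818
Dilution factor through tube 5 = 6.7778 × 2.5 × 20 × 106.56 × 42.818 = 1.5462 × 10^6
[tube 5] = 4.00 × 10^7 cells/mL / 1.5462 × 10^6 = 25.9 cells/mL

25.9 cells/mL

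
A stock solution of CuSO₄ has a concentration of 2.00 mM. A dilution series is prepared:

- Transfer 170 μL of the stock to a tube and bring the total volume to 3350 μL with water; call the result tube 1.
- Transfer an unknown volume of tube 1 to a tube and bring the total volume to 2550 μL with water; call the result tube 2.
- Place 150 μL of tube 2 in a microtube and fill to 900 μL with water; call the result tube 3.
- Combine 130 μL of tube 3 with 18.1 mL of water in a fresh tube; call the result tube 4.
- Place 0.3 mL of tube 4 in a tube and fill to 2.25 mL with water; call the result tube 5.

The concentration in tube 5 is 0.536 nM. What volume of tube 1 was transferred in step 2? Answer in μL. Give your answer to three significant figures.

Step 1: 170 μL brought to 3350 μL → factor 3350/170 = 19.706
Step 2: v brought to 2550 μL → factor = 2550 μL/v
Step 3: 150 μL brought to 900 μL → factor 900/150 = 6
Step 4: 130 μL + 18.1 mL = 18230 μL total → factor 18230/130 = 140.23
Step 5: 0.3 mL brought to 2.25 mL → factor 2.25/0.3 = 7.5
Product of known-step factors = 1.2435 × 10^5
Overall factor = 2.00 mM / (0.536 nM) = 3.7313 × 10^6
Step-2 factor = 3.7313 × 10^6 / 1.2435 × 10^5 = 30.006
v = 2550 μL / 30.006 = 85.0 μL

85.0 μL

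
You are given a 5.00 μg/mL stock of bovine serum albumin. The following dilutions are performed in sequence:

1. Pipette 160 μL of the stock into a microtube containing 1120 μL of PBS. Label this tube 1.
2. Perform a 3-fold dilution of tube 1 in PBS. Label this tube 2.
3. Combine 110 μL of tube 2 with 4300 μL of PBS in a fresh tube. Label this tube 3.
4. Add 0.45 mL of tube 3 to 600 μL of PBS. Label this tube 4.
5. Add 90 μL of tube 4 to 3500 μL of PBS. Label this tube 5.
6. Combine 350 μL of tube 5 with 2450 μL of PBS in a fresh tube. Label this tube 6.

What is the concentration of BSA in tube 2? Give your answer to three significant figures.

0.208 μg/mL

Step 1: 160 μL + 1120 μL = 1280 μL total → factor 1280/160 = 8
Step 2: 3-fold → factor 3
Dilution factor through tube 2 = 8 × 3 = 24
[tube 2] = 5.00 μg/mL / 24 = 0.208 μg/mL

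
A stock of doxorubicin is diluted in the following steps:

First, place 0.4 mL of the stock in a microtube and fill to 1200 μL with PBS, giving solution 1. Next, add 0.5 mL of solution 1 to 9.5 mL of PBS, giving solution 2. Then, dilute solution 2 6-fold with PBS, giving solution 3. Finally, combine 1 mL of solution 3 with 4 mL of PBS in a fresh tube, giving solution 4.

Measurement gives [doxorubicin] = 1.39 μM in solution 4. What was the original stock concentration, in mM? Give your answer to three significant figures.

Step 1: 0.4 mL brought to 1200 μL → factor 1.2/0.4 = 3
Step 2: 0.5 mL + 9.5 mL = 10 mL total → factor 10/0.5 = 20
Step 3: 6-fold → factor 6
Step 4: 1 mL + 4 mL = 5 mL total → factor 5/1 = 5
Overall dilution factor = 3 × 20 × 6 × 5 = 1800
Stock = 1.39 μM × 1800 = 2502 μM = 2.50 mM

2.50 mM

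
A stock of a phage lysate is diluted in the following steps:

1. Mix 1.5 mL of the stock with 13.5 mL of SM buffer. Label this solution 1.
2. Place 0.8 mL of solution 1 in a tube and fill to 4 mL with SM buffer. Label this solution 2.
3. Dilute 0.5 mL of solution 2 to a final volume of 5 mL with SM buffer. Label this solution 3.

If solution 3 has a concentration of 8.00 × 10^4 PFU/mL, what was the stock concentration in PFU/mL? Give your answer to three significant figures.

4.00 × 10^7 PFU/mL

Step 1: 1.5 mL + 13.5 mL = 15 mL total → factor 15/1.5 = 10
Step 2: 0.8 mL brought to 4 mL → factor 4/0.8 = 5
Step 3: 0.5 mL brought to 5 mL → factor 5/0.5 = 10
Overall dilution factor = 10 × 5 × 10 = 500
Stock = 8.00 × 10^4 PFU/mL × 500 = 4.00 × 10^7 PFU/mL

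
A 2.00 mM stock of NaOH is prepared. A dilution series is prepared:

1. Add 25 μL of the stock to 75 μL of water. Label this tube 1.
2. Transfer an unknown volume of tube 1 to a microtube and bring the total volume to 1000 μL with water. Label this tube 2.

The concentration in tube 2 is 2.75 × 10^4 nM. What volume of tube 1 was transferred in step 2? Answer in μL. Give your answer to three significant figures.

Step 1: 25 μL + 75 μL = 100 μL total → factor 100/25 = 4
Step 2: v brought to 1000 μL → factor = 1000 μL/v
Product of known-step factors = 4
Overall factor = 2.00 mM / (2.75 × 10^4 nM) = 72.727
Step-2 factor = 72.727 / 4 = 18.182
v = 1000 μL / 18.182 = 55.0 μL

55.0 μL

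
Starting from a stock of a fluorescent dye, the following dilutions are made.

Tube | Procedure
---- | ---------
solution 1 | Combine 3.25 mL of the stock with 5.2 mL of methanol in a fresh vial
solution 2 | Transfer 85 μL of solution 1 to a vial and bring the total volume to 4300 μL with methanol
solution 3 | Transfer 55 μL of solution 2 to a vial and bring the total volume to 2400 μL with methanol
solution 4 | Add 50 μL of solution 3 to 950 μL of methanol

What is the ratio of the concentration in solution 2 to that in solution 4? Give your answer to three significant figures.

873

Step 1: 3.25 mL + 5.2 mL = 8.45 mL total → factor 8.45/3.25 = 2.6
Step 2: 85 μL brought to 4300 μL → factor 4300/85 = 50.588
Step 3: 55 μL brought to 2400 μL → factor 2400/55 = 43.636
Step 4: 50 μL + 950 μL = 1000 μL total → factor 1000/50 = 20
Dilution factor to solution 2 = 131.53; to solution 4 = 1.1479 × 10^5
[solution 2]/[solution 4] = (factor to solution 4)/(factor to solution 2) = 1.1479 × 10^5/131.53 = 873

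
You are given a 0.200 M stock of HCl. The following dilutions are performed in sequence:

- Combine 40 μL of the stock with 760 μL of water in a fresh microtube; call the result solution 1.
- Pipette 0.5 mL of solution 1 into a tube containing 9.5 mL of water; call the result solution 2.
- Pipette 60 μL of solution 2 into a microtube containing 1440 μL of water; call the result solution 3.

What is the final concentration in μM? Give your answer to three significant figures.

Step 1: 40 μL + 760 μL = 800 μL total → factor 800/40 = 20
Step 2: 0.5 mL + 9.5 mL = 10 mL total → factor 10/0.5 = 20
Step 3: 60 μL + 1440 μL = 1500 μL total → factor 1500/60 = 25
Overall dilution factor = 20 × 20 × 25 = 10000
Final = 0.200 M / 10000 = 2.000 × 10^-5 M = 20.0 μM

20.0 μM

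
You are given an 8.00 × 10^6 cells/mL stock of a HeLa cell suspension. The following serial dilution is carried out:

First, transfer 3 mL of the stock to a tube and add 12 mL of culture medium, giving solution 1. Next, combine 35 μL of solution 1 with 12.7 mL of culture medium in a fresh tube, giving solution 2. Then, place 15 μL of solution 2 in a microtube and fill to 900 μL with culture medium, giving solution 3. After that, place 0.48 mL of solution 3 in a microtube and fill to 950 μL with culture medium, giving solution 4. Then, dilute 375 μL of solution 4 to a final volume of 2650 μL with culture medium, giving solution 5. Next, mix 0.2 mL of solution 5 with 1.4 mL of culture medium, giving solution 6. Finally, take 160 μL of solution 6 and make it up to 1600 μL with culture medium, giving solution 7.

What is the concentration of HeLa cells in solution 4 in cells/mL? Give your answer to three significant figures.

37.0 cells/mL

Step 1: 3 mL + 12 mL = 15 mL total → factor 15/3 = 5
Step 2: 35 μL + 12.7 mL = 12735 μL total → factor 12735/35 = 363.86
Step 3: 15 μL brought to 900 μL → factor 900/15 = 60
Step 4: 0.48 mL brought to 950 μL → factor 0.95/0.48 = 1.9792
Dilution factor through solution 4 = 5 × 363.86 × 60 × 1.9792 = 2.1604 × 10^5
[solution 4] = 8.00 × 10^6 cells/mL / 2.1604 × 10^5 = 37.0 cells/mL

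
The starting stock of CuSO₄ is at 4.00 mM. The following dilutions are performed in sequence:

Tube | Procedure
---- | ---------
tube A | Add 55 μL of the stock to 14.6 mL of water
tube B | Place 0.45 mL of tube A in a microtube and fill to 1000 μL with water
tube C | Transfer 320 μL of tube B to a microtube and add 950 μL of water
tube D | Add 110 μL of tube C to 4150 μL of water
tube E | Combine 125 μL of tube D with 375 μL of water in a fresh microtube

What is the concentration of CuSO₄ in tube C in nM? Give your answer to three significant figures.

1.70 × 10^3 nM

Step 1: 55 μL + 14.6 mL = 14655 μL total → factor 14655/55 = 266.45
Step 2: 0.45 mL brought to 1000 μL → factor 1/0.45 = 2.2222
Step 3: 320 μL + 950 μL = 1270 μL total → factor 1270/320 = 3.9688
Dilution factor through tube C = 266.45 × 2.2222 × 3.9688 = 2350
[tube C] = 4.00 mM / 2350 = 0.001702 mM = 1.70 × 10^3 nM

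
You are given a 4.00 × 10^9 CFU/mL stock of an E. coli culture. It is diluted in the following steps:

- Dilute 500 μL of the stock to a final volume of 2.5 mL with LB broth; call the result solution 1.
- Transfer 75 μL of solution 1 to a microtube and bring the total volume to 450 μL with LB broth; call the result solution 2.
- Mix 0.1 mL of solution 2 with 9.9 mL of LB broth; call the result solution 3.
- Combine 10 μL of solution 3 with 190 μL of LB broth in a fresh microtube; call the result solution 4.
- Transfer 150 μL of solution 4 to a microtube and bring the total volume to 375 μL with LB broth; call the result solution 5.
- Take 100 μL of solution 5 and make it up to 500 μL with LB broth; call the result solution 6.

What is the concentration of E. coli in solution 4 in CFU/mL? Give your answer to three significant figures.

6.67 × 10^4 CFU/mL

Step 1: 500 μL brought to 2.5 mL → factor 2500/500 = 5
Step 2: 75 μL brought to 450 μL → factor 450/75 = 6
Step 3: 0.1 mL + 9.9 mL = 10 mL total → factor 10/0.1 = 100
Step 4: 10 μL + 190 μL = 200 μL total → factor 200/10 = 20
Dilution factor through solution 4 = 5 × 6 × 100 × 20 = 60000
[solution 4] = 4.00 × 10^9 CFU/mL / 60000 = 6.67 × 10^4 CFU/mL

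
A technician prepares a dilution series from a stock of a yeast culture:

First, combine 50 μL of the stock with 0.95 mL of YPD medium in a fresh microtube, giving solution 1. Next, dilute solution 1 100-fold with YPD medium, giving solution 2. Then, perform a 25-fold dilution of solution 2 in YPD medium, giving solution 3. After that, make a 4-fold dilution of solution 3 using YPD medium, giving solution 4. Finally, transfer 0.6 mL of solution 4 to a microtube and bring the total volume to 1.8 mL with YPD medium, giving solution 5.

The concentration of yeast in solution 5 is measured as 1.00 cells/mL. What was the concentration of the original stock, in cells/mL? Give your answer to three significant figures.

Step 1: 50 μL + 0.95 mL = 1000 μL total → factor 1000/50 = 20
Step 2: 100-fold → factor 100
Step 3: 25-fold → factor 25
Step 4: 4-fold → factor 4
Step 5: 0.6 mL brought to 1.8 mL → factor 1.8/0.6 = 3
Overall dilution factor = 20 × 100 × 25 × 4 × 3 = 6 × 10^5
Stock = 1.00 cells/mL × 6 × 10^5 = 6.00 × 10^5 cells/mL

6.00 × 10^5 cells/mL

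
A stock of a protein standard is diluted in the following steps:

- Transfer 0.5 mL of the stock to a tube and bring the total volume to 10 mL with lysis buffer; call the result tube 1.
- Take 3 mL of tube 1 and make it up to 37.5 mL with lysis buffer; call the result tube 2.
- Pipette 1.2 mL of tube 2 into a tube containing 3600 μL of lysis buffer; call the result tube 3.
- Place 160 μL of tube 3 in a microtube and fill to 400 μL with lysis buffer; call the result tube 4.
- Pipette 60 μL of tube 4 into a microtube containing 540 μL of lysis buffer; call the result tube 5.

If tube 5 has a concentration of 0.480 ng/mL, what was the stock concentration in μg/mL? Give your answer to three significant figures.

Step 1: 0.5 mL brought to 10 mL → factor 10/0.5 = 20
Step 2: 3 mL brought to 37.5 mL → factor 37.5/3 = 12.5
Step 3: 1.2 mL + 3600 μL = 4.8 mL total → factor 4.8/1.2 = 4
Step 4: 160 μL brought to 400 μL → factor 400/160 = 2.5
Step 5: 60 μL + 540 μL = 600 μL total → factor 600/60 = 10
Overall dilution factor = 20 × 12.5 × 4 × 2.5 × 10 = 25000
Stock = 0.480 ng/mL × 25000 = 1.200 × 10^4 ng/mL = 12.0 μg/mL

12.0 μg/mL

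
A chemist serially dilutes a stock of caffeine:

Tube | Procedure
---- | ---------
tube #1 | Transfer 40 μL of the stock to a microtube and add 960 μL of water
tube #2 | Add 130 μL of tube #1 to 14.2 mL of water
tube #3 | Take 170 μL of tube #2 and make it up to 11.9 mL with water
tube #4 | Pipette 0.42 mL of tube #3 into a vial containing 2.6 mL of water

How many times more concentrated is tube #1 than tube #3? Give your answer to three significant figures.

Step 1: 40 μL + 960 μL = 1000 μL total → factor 1000/40 = 25
Step 2: 130 μL + 14.2 mL = 14330 μL total → factor 14330/130 = 110.23
Step 3: 170 μL brought to 11.9 mL → factor 11900/170 = 70
Dilution factor to tube #1 = 25; to tube #3 = 1.929 × 10^5
[tube #1]/[tube #3] = (factor to tube #3)/(factor to tube #1) = 1.929 × 10^5/25 = 7.72 × 10^3

7.72 × 10^3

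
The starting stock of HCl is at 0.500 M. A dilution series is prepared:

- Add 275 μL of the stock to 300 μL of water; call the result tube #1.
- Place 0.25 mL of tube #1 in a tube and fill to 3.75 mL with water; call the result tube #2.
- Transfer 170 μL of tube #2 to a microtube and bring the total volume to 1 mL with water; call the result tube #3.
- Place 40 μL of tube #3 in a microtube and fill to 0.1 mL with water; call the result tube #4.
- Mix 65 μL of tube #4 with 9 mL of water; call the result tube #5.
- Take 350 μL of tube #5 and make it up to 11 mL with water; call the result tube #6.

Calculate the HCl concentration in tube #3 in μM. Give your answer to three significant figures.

Step 1: 275 μL + 300 μL = 575 μL total → factor 575/275 = 2.0909
Step 2: 0.25 mL brought to 3.75 mL → factor 3.75/0.25 = 15
Step 3: 170 μL brought to 1 mL → factor 1000/170 = 5.8824
Dilution factor through tube #3 = 2.0909 × 15 × 5.8824 = 184.49
[tube #3] = 0.500 M / 184.49 = 0.002710 M = 2.71 × 10^3 μM

2.71 × 10^3 μM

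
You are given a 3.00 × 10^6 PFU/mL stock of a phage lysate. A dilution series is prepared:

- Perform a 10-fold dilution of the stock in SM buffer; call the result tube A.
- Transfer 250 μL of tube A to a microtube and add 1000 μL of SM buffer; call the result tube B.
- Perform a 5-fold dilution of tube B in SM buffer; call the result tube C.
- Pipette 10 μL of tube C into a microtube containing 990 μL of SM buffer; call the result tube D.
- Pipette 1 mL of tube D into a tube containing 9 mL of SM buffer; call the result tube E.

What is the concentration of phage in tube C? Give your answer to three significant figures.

1.20 × 10^4 PFU/mL

Step 1: 10-fold → factor 10
Step 2: 250 μL + 1000 μL = 1250 μL total → factor 1250/250 = 5
Step 3: 5-fold → factor 5
Dilution factor through tube C = 10 × 5 × 5 = 250
[tube C] = 3.00 × 10^6 PFU/mL / 250 = 1.20 × 10^4 PFU/mL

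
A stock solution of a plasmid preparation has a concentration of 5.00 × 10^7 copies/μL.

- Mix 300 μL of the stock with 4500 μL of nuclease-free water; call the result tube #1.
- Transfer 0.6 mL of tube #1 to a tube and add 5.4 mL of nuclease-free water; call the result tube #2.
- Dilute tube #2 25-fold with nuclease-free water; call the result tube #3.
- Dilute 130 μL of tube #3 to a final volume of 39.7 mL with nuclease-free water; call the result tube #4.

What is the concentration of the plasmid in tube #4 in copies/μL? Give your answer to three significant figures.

Step 1: 300 μL + 4500 μL = 4800 μL total → factor 4800/300 = 16
Step 2: 0.6 mL + 5.4 mL = 6 mL total → factor 6/0.6 = 10
Step 3: 25-fold → factor 25
Step 4: 130 μL brought to 39.7 mL → factor 39700/130 = 305.38
Overall dilution factor = 16 × 10 × 25 × 305.38 = 1.2215 × 10^6
Final = 5.00 × 10^7 copies/μL / 1.2215 × 10^6 = 40.9 copies/μL

40.9 copies/μL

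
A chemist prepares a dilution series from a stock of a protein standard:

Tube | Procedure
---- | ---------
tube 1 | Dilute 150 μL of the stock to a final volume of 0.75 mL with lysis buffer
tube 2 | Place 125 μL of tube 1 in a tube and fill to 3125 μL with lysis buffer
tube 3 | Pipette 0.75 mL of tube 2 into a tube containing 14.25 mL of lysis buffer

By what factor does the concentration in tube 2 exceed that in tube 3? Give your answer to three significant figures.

20.0

Step 1: 150 μL brought to 0.75 mL → factor 750/150 = 5
Step 2: 125 μL brought to 3125 μL → factor 3125/125 = 25
Step 3: 0.75 mL + 14.25 mL = 15 mL total → factor 15/0.75 = 20
Dilution factor to tube 2 = 125; to tube 3 = 2500
[tube 2]/[tube 3] = (factor to tube 3)/(factor to tube 2) = 2500/125 = 20.0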